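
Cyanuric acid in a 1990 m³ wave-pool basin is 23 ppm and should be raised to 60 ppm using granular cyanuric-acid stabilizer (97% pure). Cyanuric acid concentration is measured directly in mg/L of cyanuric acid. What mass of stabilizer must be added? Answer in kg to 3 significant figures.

75.9 kg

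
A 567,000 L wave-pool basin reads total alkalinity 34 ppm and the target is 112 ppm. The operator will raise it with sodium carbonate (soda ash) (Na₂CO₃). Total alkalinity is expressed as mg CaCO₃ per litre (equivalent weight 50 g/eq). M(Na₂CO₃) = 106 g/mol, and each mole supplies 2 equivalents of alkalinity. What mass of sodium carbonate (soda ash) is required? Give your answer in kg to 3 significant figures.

Alkalinity to add: (112 − 34) = 78 mg/L as CaCO₃ × 567,000 L = 44,230 g as CaCO₃.
Equivalents: 44,230 g ÷ 50 g/eq = 884.5 eq.
Each mole of Na₂CO₃ supplies 2 eq, so 884.5 / 2 = 442.3 mol.
Mass: 442.3 mol × 106 g/mol = 46,880 g.

46.9 kg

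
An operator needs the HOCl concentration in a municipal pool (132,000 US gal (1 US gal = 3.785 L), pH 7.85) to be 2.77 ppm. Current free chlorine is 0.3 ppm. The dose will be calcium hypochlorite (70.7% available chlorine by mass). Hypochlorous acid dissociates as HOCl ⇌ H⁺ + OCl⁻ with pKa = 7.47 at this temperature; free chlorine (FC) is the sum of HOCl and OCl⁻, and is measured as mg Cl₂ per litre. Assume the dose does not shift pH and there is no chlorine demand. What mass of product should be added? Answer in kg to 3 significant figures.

6.44 kg

Volume: 132,000 US gal × 3.785 L/gal = 499,620 L.
[OCl⁻]/[HOCl] = 10^(pH − pKa) = 10^(7.85 − 7.47) = 2.399; fraction as HOCl = 1/(1 + 2.399) = 0.2942.
Free chlorine required for 2.77 ppm HOCl: 2.77 / 0.2942 = 9.415 ppm.
FC to add: 9.415 − 0.3 = 9.115 mg/L as Cl₂.
Cl₂ equivalent: 9.115 mg/L × 499,620 L = 4554 g.
Product at 70.7% available Cl: 4554 / 0.707 = 6441 g.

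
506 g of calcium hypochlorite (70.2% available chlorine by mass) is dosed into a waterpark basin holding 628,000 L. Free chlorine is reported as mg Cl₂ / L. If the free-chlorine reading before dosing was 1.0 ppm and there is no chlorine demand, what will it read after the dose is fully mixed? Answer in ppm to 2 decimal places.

1.57 ppm

Available chlorine delivered: 506 g × 0.702 = 355.2 g as Cl₂.
Concentration rise: 355.2 g / 628,000 L = 0.5656 mg/L = 0.57 ppm.
Final FC: 1.0 + 0.57 = 1.57 ppm.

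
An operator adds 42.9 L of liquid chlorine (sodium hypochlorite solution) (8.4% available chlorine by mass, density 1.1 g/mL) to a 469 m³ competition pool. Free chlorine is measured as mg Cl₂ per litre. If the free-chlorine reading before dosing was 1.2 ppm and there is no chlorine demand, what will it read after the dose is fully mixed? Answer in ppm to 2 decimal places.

Volume: 469 m³ = 469,000 L.
Mass of solution: 42.9 L × 1000 mL/L × 1.1 g/mL = 47,190 g.
Available chlorine delivered: 47,190 g × 0.084 = 3964 g as Cl₂.
Concentration rise: 3964 g / 469,000 L = 8.452 mg/L = 8.45 ppm.
Final FC: 1.2 + 8.45 = 9.65 ppm.

9.65 ppm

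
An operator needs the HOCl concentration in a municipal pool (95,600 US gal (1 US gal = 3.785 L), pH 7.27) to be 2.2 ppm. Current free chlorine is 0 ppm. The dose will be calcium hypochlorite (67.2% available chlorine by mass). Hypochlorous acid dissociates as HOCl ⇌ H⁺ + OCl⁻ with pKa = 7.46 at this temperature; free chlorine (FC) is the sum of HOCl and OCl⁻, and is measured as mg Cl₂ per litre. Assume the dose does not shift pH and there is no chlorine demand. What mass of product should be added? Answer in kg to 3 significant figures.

Volume: 95,600 US gal × 3.785 L/gal = 361,846 L.
[OCl⁻]/[HOCl] = 10^(pH − pKa) = 10^(7.27 − 7.46) = 0.6457; fraction as HOCl = 1/(1 + 0.6457) = 0.6077.
Free chlorine required for 2.2 ppm HOCl: 2.2 / 0.6077 = 3.62 ppm.
FC to add: 3.62 − 0 = 3.62 mg/L as Cl₂.
Cl₂ equivalent: 3.62 mg/L × 361,846 L = 1310 g.
Product at 67.2% available Cl: 1310 / 0.672 = 1949 g.

1.95 kg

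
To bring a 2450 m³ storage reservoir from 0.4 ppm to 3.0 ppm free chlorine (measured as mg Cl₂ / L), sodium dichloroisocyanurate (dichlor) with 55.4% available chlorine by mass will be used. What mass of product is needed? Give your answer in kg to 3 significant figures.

11.5 kg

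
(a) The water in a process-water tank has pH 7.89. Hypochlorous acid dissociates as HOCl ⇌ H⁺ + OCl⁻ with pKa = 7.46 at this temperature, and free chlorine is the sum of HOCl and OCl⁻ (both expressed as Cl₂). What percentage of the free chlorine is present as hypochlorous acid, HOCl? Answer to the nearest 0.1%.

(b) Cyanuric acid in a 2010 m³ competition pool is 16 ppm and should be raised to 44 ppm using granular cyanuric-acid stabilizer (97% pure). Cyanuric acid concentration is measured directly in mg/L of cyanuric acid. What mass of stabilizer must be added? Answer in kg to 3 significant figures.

(a) [OCl⁻]/[HOCl] = 10^(pH − pKa) = 10^(7.89 − 7.46) = 10^0.43 = 2.692.
(a) Fraction as HOCl = 1 / (1 + 2.692) = 0.2709.

(b) Volume: 2010 m³ = 2,010,000 L.
(b) CYA to add: (44 − 16) = 28 mg/L × 2,010,000 L = 56,280 g cyanuric acid.
(b) At 97% purity: 56,280 / 0.97 = 58,020 g product.

(a) 27.1%; (b) 58.0 kg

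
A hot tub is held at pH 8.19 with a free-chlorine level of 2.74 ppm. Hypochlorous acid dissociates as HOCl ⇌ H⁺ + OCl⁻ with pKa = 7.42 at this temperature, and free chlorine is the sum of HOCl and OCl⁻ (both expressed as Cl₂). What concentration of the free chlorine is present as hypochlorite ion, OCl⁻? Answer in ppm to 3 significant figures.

[OCl⁻]/[HOCl] = 10^(pH − pKa) = 10^(8.19 − 7.42) = 10^0.77 = 5.888.
Fraction as HOCl = 1 / (1 + 5.888) = 0.1452.
OCl⁻ = (1 − 0.1452) × 2.74 ppm = 2.342 ppm.

2.34 ppm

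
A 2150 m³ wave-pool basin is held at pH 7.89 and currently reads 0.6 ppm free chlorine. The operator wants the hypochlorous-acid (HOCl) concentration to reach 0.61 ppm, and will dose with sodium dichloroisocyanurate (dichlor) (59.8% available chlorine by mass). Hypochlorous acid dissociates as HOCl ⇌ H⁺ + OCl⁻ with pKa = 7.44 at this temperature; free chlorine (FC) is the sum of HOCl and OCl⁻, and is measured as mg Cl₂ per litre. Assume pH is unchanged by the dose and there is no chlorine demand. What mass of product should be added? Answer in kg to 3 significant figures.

Volume: 2150 m³ = 2,150,000 L.
[OCl⁻]/[HOCl] = 10^(pH − pKa) = 10^(7.89 − 7.44) = 2.818; fraction as HOCl = 1/(1 + 2.818) = 0.2619.
Free chlorine required for 0.61 ppm HOCl: 0.61 / 0.2619 = 2.329 ppm.
FC to add: 2.329 − 0.6 = 1.729 mg/L as Cl₂.
Cl₂ equivalent: 1.729 mg/L × 2,150,000 L = 3718 g.
Product at 59.8% available Cl: 3718 / 0.598 = 6217 g.

6.22 kg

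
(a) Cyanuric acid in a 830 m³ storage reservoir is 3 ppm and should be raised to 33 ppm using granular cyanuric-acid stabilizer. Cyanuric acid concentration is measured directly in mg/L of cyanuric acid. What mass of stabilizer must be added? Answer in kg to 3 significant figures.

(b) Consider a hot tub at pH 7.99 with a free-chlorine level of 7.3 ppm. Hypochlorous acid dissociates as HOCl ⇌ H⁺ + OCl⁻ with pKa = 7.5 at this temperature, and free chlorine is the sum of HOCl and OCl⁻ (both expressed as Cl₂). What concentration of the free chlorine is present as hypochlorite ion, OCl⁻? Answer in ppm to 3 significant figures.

(a) 24.9 kg; (b) 5.52 ppm

(a) Volume: 830 m³ = 830,000 L.
(a) CYA to add: (33 − 3) = 30 mg/L × 830,000 L = 24,900 g cyanuric acid.

(b) [OCl⁻]/[HOCl] = 10^(pH − pKa) = 10^(7.99 − 7.5) = 10^0.49 = 3.09.
(b) Fraction as HOCl = 1 / (1 + 3.09) = 0.2445.
(b) OCl⁻ = (1 − 0.2445) × 7.3 ppm = 5.515 ppm.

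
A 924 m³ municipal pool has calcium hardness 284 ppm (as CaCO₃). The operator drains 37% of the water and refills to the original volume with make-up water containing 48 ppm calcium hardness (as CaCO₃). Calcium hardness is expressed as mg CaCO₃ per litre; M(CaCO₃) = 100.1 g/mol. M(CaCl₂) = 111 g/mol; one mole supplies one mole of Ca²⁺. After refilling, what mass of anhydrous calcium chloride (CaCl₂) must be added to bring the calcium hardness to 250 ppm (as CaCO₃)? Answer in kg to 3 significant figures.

54.6 kg

Volume: 924 m³ = 924,000 L.
After draining 37% and refilling: 284 × 0.63 + 48 × 0.37 = 196.68 ppm.
Deficit to target: 250 − 196.68 = 53.32 mg/L.
As CaCO₃: 53.32 mg/L × 924,000 L = 49,270 g; ÷ 100.1 = 492.2 mol Ca²⁺.
Mass: 492.2 × 111 = 54,630 g.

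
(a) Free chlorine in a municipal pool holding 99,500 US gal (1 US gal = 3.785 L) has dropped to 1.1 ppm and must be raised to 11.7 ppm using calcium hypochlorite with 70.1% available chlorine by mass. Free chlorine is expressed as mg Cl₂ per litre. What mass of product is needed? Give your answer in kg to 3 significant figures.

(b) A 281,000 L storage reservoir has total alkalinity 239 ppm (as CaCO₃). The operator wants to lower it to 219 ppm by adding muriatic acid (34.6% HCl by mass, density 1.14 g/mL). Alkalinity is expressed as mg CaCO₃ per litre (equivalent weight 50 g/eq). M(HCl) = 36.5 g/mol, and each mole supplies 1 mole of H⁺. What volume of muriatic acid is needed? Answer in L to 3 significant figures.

(a) 5.69 kg; (b) 10.4 L

(a) Volume: 99,500 US gal × 3.785 L/gal = 376,608 L.
(a) Chlorine deficit: 11.7 − 1.1 = 10.6 ppm = 10.6 mg/L as Cl₂.
(a) Cl₂ equivalent needed: 10.6 mg/L × 376,608 L = 3,992,000 mg = 3992 g.
(a) Product at 70.1% available chlorine: 3992 / 0.701 = 5695 g.

(b) Alkalinity to neutralize: (239 − 219) = 20 mg/L as CaCO₃ × 281,000 L = 5620 g as CaCO₃.
(b) Equivalents of H⁺ required: 5620 ÷ 50 g/eq = 112.4 eq = 112.4 mol HCl.
(b) Mass of HCl: 112.4 × 36.5 = 4103 g.
(b) Mass of 34.6% solution: 4103 / 0.346 = 11,860 g.
(b) Volume: 11,860 g ÷ 1.14 g/mL = 10,400 mL.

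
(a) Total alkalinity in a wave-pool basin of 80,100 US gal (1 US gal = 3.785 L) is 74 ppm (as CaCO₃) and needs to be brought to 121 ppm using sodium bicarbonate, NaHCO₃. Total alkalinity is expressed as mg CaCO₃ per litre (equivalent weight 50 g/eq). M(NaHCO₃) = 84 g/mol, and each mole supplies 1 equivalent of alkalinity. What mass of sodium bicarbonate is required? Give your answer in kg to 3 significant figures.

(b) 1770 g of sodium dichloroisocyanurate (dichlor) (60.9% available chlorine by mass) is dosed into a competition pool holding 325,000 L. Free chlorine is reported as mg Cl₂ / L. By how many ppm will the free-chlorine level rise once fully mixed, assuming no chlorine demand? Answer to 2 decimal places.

(a) 23.9 kg; (b) 3.32 ppm

(a) Volume: 80,100 US gal × 3.785 L/gal = 303,178 L.
(a) Alkalinity to add: (121 − 74) = 47 mg/L as CaCO₃ × 303,178 L = 14,250 g as CaCO₃.
(a) Equivalents: 14,250 g ÷ 50 g/eq = 285 eq.
(a) NaHCO₃ supplies 1 eq per mole → 285 mol.
(a) Mass: 285 mol × 84 g/mol = 23,940 g.

(b) Available chlorine delivered: 1770 g × 0.609 = 1078 g as Cl₂.
(b) Concentration rise: 1078 g / 325,000 L = 3.317 mg/L = 3.32 ppm.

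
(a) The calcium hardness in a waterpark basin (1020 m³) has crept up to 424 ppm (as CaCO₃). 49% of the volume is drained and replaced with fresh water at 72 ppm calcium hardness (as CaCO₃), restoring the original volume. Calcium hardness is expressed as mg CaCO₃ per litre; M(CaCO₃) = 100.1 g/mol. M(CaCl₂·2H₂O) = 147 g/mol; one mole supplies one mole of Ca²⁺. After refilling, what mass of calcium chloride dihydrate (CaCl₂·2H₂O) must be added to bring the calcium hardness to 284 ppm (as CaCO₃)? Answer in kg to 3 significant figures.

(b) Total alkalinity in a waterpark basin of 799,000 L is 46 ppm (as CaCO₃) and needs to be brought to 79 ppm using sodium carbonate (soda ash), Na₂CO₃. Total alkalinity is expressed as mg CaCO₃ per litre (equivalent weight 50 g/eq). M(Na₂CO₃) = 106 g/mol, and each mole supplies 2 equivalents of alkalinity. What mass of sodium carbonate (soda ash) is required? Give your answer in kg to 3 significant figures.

(a) Volume: 1020 m³ = 1,020,000 L.
(a) After draining 49% and refilling: 424 × 0.51 + 72 × 0.49 = 251.52 ppm.
(a) Deficit to target: 284 − 251.52 = 32.48 mg/L.
(a) As CaCO₃: 32.48 mg/L × 1,020,000 L = 33,130 g; ÷ 100.1 = 331 mol Ca²⁺.
(a) Mass: 331 × 147 = 48,650 g.

(b) Alkalinity to add: (79 − 46) = 33 mg/L as CaCO₃ × 799,000 L = 26,370 g as CaCO₃.
(b) Equivalents: 26,370 g ÷ 50 g/eq = 527.3 eq.
(b) Each mole of Na₂CO₃ supplies 2 eq, so 527.3 / 2 = 263.7 mol.
(b) Mass: 263.7 mol × 106 g/mol = 27,950 g.

(a) 48.7 kg; (b) 27.9 kg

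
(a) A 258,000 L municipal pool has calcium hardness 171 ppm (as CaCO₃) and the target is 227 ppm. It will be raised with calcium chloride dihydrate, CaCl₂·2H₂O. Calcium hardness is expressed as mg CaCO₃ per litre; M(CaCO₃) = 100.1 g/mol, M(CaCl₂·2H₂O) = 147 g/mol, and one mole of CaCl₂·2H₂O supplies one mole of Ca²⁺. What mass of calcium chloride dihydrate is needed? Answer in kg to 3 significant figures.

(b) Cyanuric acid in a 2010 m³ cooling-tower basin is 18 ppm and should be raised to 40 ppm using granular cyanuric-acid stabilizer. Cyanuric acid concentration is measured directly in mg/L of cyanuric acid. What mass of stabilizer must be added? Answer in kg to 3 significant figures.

(a) Hardness to add: (227 − 171) = 56 mg/L as CaCO₃ × 258,000 L = 14,450 g as CaCO₃.
(a) Moles of Ca²⁺ (1 mol Ca²⁺ ≡ 1 mol CaCO₃): 14,450 / 100.1 g/mol = 144.3 mol.
(a) Mass of CaCl₂·2H₂O: 144.3 × 147 = 21,220 g.

(b) Volume: 2010 m³ = 2,010,000 L.
(b) CYA to add: (40 − 18) = 22 mg/L × 2,010,000 L = 44,220 g cyanuric acid.

(a) 21.2 kg; (b) 44.2 kg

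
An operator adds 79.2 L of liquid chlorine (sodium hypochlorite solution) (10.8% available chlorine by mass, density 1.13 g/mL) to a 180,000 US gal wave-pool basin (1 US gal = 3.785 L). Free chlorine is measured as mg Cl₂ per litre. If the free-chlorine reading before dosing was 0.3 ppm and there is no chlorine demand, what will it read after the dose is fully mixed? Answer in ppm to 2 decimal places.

Volume: 180,000 US gal × 3.785 L/gal = 681,300 L.
Mass of solution: 79.2 L × 1000 mL/L × 1.13 g/mL = 89,500 g.
Available chlorine delivered: 89,500 g × 0.108 = 9666 g as Cl₂.
Concentration rise: 9666 g / 681,300 L = 14.19 mg/L = 14.19 ppm.
Final FC: 0.3 + 14.19 = 14.49 ppm.

14.49 ppm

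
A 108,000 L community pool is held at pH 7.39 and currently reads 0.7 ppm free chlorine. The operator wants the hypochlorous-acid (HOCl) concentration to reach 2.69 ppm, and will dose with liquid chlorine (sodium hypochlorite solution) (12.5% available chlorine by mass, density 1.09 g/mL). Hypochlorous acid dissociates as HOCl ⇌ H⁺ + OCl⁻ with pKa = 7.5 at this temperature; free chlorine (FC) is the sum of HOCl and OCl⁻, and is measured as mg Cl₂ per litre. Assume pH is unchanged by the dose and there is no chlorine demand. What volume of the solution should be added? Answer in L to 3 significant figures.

3.23 L

[OCl⁻]/[HOCl] = 10^(pH − pKa) = 10^(7.39 − 7.5) = 0.7762; fraction as HOCl = 1/(1 + 0.7762) = 0.563.
Free chlorine required for 2.69 ppm HOCl: 2.69 / 0.563 = 4.778 ppm.
FC to add: 4.778 − 0.7 = 4.078 mg/L as Cl₂.
Cl₂ equivalent: 4.078 mg/L × 108,000 L = 440.4 g.
Product at 12.5% available Cl: 440.4 / 0.125 = 3523 g.
Volume: 3523 g ÷ 1.09 g/mL = 3233 mL.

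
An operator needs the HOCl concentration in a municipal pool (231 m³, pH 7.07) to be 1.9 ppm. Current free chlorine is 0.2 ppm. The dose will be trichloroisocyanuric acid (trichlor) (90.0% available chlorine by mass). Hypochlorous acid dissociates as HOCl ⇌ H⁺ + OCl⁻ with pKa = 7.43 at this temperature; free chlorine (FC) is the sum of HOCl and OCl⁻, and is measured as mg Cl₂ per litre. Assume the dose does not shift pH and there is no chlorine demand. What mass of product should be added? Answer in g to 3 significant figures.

649 g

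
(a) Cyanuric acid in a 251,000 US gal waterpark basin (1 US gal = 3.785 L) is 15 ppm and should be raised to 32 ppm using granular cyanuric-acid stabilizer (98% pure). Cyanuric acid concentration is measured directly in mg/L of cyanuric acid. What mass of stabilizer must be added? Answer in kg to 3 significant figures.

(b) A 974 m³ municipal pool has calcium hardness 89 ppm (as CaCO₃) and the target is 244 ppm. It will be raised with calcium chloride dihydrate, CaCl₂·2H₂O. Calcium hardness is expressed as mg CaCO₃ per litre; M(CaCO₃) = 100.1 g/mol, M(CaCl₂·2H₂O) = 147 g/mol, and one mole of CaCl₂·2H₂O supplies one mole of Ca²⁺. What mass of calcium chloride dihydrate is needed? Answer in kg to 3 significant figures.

(a) 16.5 kg; (b) 222 kg

(a) Volume: 251,000 US gal × 3.785 L/gal = 950,035 L.
(a) CYA to add: (32 − 15) = 17 mg/L × 950,035 L = 16,150 g cyanuric acid.
(a) At 98% purity: 16,150 / 0.98 = 16,480 g product.

(b) Volume: 974 m³ = 974,000 L.
(b) Hardness to add: (244 − 89) = 155 mg/L as CaCO₃ × 974,000 L = 151,000 g as CaCO₃.
(b) Moles of Ca²⁺ (1 mol Ca²⁺ ≡ 1 mol CaCO₃): 151,000 / 100.1 g/mol = 1508 mol.
(b) Mass of CaCl₂·2H₂O: 1508 × 147 = 221,700 g.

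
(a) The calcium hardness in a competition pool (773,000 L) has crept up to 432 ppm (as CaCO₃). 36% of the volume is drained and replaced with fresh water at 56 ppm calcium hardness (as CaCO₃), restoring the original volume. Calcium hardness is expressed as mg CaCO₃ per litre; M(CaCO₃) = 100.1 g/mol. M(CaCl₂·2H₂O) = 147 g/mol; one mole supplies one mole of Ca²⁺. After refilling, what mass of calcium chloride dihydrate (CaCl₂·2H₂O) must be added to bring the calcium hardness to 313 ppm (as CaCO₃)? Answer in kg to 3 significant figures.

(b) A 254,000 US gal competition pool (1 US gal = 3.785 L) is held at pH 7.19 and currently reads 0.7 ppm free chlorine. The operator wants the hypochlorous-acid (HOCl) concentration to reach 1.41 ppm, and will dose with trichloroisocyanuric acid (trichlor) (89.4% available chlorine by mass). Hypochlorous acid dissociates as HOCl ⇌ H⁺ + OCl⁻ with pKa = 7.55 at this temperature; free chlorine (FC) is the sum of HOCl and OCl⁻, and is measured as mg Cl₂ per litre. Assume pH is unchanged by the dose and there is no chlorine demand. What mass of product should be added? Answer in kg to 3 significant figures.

(a) 18.6 kg; (b) 1.43 kg

(a) After draining 36% and refilling: 432 × 0.64 + 56 × 0.36 = 296.64 ppm.
(a) Deficit to target: 313 − 296.64 = 16.36 mg/L.
(a) As CaCO₃: 16.36 mg/L × 773,000 L = 12,650 g; ÷ 100.1 = 126.3 mol Ca²⁺.
(a) Mass: 126.3 × 147 = 18,570 g.

(b) Volume: 254,000 US gal × 3.785 L/gal = 961,390 L.
(b) [OCl⁻]/[HOCl] = 10^(pH − pKa) = 10^(7.19 − 7.55) = 0.4365; fraction as HOCl = 1/(1 + 0.4365) = 0.6961.
(b) Free chlorine required for 1.41 ppm HOCl: 1.41 / 0.6961 = 2.025 ppm.
(b) FC to add: 2.025 − 0.7 = 1.325 mg/L as Cl₂.
(b) Cl₂ equivalent: 1.325 mg/L × 961,390 L = 1274 g.
(b) Product at 89.4% available Cl: 1274 / 0.894 = 1425 g.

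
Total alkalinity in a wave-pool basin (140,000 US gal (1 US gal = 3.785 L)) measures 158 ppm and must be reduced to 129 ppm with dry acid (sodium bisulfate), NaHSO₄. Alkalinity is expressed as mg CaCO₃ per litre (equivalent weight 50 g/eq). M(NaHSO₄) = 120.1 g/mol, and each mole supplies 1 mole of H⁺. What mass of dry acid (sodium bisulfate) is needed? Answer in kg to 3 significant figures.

Volume: 140,000 US gal × 3.785 L/gal = 529,900 L.
Alkalinity to neutralize: (158 − 129) = 29 mg/L as CaCO₃ × 529,900 L = 15,370 g as CaCO₃.
Equivalents of H⁺ required: 15,370 ÷ 50 g/eq = 307.3 eq = 307.3 mol NaHSO₄.
Mass of NaHSO₄: 307.3 × 120.1 = 36,910 g.

36.9 kg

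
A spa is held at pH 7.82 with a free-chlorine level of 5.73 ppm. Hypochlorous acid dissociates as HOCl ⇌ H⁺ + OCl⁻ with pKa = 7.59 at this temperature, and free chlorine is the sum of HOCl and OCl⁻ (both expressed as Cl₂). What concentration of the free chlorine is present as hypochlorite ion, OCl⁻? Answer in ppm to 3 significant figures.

[OCl⁻]/[HOCl] = 10^(pH − pKa) = 10^(7.82 − 7.59) = 10^0.23 = 1.698.
Fraction as HOCl = 1 / (1 + 1.698) = 0.3706.
OCl⁻ = (1 − 0.3706) × 5.73 ppm = 3.606 ppm.

3.61 ppm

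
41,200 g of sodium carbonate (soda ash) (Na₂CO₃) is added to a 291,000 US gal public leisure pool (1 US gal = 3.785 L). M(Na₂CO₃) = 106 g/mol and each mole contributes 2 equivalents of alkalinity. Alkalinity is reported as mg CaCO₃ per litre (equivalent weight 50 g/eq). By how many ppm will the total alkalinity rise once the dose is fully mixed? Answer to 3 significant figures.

35.3 ppm

Volume: 291,000 US gal × 3.785 L/gal = 1,101,435 L.
Moles of Na₂CO₃: 41,200 g ÷ 106 g/mol = 388.7 mol → 777.4 eq of alkalinity.
As CaCO₃: 777.4 eq × 50 g/eq = 38,870 g.
Rise: 38,870 g / 1,101,435 L × 1000 = 35.29 mg/L.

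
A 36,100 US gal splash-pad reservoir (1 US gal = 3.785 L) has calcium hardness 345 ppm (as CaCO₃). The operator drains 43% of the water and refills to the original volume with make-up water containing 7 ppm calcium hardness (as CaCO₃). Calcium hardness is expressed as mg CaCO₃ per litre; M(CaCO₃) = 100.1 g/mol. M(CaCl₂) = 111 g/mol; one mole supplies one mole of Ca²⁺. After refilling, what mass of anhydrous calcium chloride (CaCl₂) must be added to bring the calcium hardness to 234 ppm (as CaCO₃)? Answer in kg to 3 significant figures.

5.20 kg

Volume: 36,100 US gal × 3.785 L/gal = 136,638 L.
After draining 43% and refilling: 345 × 0.57 + 7 × 0.43 = 199.66 ppm.
Deficit to target: 234 − 199.66 = 34.34 mg/L.
As CaCO₃: 34.34 mg/L × 136,638 L = 4692 g; ÷ 100.1 = 46.87 mol Ca²⁺.
Mass: 46.87 × 111 = 5203 g.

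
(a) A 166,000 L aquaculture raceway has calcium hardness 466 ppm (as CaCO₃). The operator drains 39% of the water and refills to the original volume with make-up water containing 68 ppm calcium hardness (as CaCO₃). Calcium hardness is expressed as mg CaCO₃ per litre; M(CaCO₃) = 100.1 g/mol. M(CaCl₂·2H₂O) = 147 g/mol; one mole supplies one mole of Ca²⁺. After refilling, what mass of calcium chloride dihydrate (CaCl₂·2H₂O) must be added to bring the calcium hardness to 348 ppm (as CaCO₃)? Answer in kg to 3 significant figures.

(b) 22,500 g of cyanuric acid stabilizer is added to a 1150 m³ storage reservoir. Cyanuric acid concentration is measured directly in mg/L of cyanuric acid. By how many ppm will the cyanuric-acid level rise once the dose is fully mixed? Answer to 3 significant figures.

(a) After draining 39% and refilling: 466 × 0.61 + 68 × 0.39 = 310.78 ppm.
(a) Deficit to target: 348 − 310.78 = 37.22 mg/L.
(a) As CaCO₃: 37.22 mg/L × 166,000 L = 6179 g; ÷ 100.1 = 61.72 mol Ca²⁺.
(a) Mass: 61.72 × 147 = 9073 g.

(b) Volume: 1150 m³ = 1,150,000 L.
(b) Rise: 22,500 g / 1,150,000 L × 1000 = 19.57 mg/L.

(a) 9.07 kg; (b) 19.6 ppm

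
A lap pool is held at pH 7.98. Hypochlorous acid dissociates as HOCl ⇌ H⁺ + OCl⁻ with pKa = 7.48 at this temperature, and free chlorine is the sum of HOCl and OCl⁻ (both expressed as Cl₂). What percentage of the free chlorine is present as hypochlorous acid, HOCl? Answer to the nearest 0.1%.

24.0%

[OCl⁻]/[HOCl] = 10^(pH − pKa) = 10^(7.98 − 7.48) = 10^0.50 = 3.162.
Fraction as HOCl = 1 / (1 + 3.162) = 0.2403.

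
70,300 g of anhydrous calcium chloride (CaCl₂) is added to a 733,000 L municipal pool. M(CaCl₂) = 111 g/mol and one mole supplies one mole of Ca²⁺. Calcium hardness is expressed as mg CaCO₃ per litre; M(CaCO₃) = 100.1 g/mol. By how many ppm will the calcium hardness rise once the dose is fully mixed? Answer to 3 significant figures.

Moles of Ca²⁺: 70,300 g ÷ 111 g/mol = 633.3 mol.
As CaCO₃: 633.3 mol × 100.1 g/mol = 63,400 g.
Rise: 63,400 g / 733,000 L × 1000 = 86.49 mg/L.

86.5 ppm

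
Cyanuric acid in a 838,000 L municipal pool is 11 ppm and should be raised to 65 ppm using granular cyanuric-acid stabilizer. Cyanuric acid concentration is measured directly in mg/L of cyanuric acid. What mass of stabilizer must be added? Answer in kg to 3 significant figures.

45.3 kg

CYA to add: (65 − 11) = 54 mg/L × 838,000 L = 45,250 g cyanuric acid.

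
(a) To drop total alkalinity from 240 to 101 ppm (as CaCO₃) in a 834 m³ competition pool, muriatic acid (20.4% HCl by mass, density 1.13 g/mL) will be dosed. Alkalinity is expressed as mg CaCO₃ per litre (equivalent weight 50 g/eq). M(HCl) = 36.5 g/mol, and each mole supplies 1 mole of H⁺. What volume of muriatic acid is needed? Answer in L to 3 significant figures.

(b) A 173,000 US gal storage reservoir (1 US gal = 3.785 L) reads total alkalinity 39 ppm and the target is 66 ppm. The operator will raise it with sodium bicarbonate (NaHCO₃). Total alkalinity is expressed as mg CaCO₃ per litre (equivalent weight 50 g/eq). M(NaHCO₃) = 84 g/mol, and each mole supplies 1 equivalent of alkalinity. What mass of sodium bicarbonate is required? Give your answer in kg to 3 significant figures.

(a) Volume: 834 m³ = 834,000 L.
(a) Alkalinity to neutralize: (240 − 101) = 139 mg/L as CaCO₃ × 834,000 L = 115,900 g as CaCO₃.
(a) Equivalents of H⁺ required: 115,900 ÷ 50 g/eq = 2319 eq = 2319 mol HCl.
(a) Mass of HCl: 2319 × 36.5 = 84,630 g.
(a) Mass of 20.4% solution: 84,630 / 0.204 = 414,800 g.
(a) Volume: 414,800 g ÷ 1.13 g/mL = 367,100 mL.

(b) Volume: 173,000 US gal × 3.785 L/gal = 654,805 L.
(b) Alkalinity to add: (66 − 39) = 27 mg/L as CaCO₃ × 654,805 L = 17,680 g as CaCO₃.
(b) Equivalents: 17,680 g ÷ 50 g/eq = 353.6 eq.
(b) NaHCO₃ supplies 1 eq per mole → 353.6 mol.
(b) Mass: 353.6 mol × 84 g/mol = 29,700 g.

(a) 367 L; (b) 29.7 kg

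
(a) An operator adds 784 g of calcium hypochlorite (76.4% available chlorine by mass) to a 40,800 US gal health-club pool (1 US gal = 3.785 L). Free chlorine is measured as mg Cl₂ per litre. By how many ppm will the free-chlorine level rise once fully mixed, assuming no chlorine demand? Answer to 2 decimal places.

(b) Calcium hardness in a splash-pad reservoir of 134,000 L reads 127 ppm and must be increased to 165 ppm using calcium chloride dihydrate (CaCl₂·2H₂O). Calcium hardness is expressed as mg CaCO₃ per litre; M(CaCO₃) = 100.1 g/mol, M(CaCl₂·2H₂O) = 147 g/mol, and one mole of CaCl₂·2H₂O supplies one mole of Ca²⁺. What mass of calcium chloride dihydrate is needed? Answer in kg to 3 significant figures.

(a) 3.88 ppm; (b) 7.48 kg

(a) Volume: 40,800 US gal × 3.785 L/gal = 154,428 L.
(a) Available chlorine delivered: 784 g × 0.764 = 599 g as Cl₂.
(a) Concentration rise: 599 g / 154,428 L = 3.879 mg/L = 3.88 ppm.

(b) Hardness to add: (165 − 127) = 38 mg/L as CaCO₃ × 134,000 L = 5092 g as CaCO₃.
(b) Moles of Ca²⁺ (1 mol Ca²⁺ ≡ 1 mol CaCO₃): 5092 / 100.1 g/mol = 50.87 mol.
(b) Mass of CaCl₂·2H₂O: 50.87 × 147 = 7478 g.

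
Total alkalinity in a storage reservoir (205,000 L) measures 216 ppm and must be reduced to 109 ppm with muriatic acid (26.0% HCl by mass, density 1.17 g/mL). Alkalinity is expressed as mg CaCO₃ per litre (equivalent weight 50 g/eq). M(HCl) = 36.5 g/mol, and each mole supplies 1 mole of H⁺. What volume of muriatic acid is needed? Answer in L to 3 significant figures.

52.6 L

Alkalinity to neutralize: (216 − 109) = 107 mg/L as CaCO₃ × 205,000 L = 21,940 g as CaCO₃.
Equivalents of H⁺ required: 21,940 ÷ 50 g/eq = 438.7 eq = 438.7 mol HCl.
Mass of HCl: 438.7 × 36.5 = 16,010 g.
Mass of 26.0% solution: 16,010 / 0.26 = 61,590 g.
Volume: 61,590 g ÷ 1.17 g/mL = 52,640 mL.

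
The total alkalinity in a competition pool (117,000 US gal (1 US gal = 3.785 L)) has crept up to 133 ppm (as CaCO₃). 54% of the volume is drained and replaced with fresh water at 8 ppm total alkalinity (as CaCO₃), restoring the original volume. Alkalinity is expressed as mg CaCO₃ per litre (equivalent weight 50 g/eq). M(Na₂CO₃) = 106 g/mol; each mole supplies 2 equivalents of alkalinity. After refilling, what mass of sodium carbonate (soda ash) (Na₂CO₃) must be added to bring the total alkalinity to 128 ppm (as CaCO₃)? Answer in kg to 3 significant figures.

29.3 kg

Volume: 117,000 US gal × 3.785 L/gal = 442,845 L.
After draining 54% and refilling: 133 × 0.46 + 8 × 0.54 = 65.5 ppm.
Deficit to target: 128 − 65.5 = 62.5 mg/L.
As CaCO₃: 62.5 mg/L × 442,845 L = 27,680 g; ÷ 50 g/eq ÷ 2 = 276.8 mol Na₂CO₃.
Mass: 276.8 × 106 = 29,340 g.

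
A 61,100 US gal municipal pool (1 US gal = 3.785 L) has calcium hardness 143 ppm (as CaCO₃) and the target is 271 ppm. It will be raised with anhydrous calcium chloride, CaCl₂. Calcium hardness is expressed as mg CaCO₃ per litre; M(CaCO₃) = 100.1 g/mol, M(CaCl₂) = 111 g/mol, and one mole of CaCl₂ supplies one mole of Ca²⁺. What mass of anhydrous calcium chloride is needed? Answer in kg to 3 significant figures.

32.8 kg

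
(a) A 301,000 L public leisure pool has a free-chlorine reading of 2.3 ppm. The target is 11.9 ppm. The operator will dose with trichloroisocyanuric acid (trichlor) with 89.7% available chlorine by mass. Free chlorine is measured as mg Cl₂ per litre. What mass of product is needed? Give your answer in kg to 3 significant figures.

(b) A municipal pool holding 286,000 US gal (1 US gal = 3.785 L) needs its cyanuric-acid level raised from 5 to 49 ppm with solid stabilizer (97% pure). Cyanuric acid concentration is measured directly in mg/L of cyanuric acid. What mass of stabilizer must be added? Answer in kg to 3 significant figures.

(a) 3.22 kg; (b) 49.1 kg

(a) Chlorine deficit: 11.9 − 2.3 = 9.6 ppm = 9.6 mg/L as Cl₂.
(a) Cl₂ equivalent needed: 9.6 mg/L × 301,000 L = 2,890,000 mg = 2890 g.
(a) Product at 89.7% available chlorine: 2890 / 0.897 = 3221 g.

(b) Volume: 286,000 US gal × 3.785 L/gal = 1,082,510 L.
(b) CYA to add: (49 − 5) = 44 mg/L × 1,082,510 L = 47,630 g cyanuric acid.
(b) At 97% purity: 47,630 / 0.97 = 49,100 g product.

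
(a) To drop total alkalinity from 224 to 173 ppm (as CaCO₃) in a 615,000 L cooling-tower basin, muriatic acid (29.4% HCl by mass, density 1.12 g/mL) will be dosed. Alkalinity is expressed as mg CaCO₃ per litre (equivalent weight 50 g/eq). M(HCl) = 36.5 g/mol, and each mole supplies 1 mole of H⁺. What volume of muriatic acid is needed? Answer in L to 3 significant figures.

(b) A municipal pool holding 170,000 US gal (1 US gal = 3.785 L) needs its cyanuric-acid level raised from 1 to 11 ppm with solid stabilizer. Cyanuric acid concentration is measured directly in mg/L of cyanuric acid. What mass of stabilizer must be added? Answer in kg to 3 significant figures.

(a) Alkalinity to neutralize: (224 − 173) = 51 mg/L as CaCO₃ × 615,000 L = 31,360 g as CaCO₃.
(a) Equivalents of H⁺ required: 31,360 ÷ 50 g/eq = 627.3 eq = 627.3 mol HCl.
(a) Mass of HCl: 627.3 × 36.5 = 22,900 g.
(a) Mass of 29.4% solution: 22,900 / 0.294 = 77,880 g.
(a) Volume: 77,880 g ÷ 1.12 g/mL = 69,530 mL.

(b) Volume: 170,000 US gal × 3.785 L/gal = 643,450 L.
(b) CYA to add: (11 − 1) = 10 mg/L × 643,450 L = 6434 g cyanuric acid.

(a) 69.5 L; (b) 6.43 kg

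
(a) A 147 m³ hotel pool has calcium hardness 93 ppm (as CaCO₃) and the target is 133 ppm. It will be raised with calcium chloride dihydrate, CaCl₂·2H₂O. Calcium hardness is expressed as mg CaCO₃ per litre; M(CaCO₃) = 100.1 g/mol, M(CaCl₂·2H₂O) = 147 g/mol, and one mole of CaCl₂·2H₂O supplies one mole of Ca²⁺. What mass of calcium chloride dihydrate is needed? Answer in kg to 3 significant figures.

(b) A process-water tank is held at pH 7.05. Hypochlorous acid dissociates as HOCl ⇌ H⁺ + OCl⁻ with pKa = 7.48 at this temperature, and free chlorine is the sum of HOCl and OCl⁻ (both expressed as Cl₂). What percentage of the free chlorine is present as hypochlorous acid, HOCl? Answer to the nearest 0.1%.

(a) 8.63 kg; (b) 72.9%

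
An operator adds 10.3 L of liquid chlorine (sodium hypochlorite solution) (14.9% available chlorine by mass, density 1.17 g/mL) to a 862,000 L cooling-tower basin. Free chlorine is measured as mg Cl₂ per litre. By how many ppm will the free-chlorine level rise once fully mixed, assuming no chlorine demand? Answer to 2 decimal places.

2.08 ppm

Mass of solution: 10.3 L × 1000 mL/L × 1.17 g/mL = 12,050 g.
Available chlorine delivered: 12,050 g × 0.149 = 1796 g as Cl₂.
Concentration rise: 1796 g / 862,000 L = 2.083 mg/L = 2.08 ppm.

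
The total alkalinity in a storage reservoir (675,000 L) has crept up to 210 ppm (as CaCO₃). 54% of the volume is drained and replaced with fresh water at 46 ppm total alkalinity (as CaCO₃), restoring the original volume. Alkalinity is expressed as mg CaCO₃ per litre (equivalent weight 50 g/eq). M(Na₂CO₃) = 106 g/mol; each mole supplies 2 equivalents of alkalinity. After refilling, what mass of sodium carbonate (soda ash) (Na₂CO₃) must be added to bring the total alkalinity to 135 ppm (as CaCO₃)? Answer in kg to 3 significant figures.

After draining 54% and refilling: 210 × 0.46 + 46 × 0.54 = 121.44 ppm.
Deficit to target: 135 − 121.44 = 13.56 mg/L.
As CaCO₃: 13.56 mg/L × 675,000 L = 9153 g; ÷ 50 g/eq ÷ 2 = 91.53 mol Na₂CO₃.
Mass: 91.53 × 106 = 9702 g.

9.70 kg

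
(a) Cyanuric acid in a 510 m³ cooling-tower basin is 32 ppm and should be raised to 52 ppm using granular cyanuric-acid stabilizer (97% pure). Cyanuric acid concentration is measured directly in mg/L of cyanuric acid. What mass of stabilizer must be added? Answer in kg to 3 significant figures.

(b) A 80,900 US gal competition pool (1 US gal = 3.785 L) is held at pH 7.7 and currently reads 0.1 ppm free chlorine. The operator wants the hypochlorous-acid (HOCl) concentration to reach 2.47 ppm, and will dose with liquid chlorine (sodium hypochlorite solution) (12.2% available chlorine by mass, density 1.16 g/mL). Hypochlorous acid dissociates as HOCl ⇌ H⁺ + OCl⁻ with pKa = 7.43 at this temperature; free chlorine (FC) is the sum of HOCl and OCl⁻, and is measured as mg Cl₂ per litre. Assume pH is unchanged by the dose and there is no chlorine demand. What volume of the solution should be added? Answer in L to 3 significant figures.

(a) Volume: 510 m³ = 510,000 L.
(a) CYA to add: (52 − 32) = 20 mg/L × 510,000 L = 10,200 g cyanuric acid.
(a) At 97% purity: 10,200 / 0.97 = 10,520 g product.

(b) Volume: 80,900 US gal × 3.785 L/gal = 306,206 L.
(b) [OCl⁻]/[HOCl] = 10^(pH − pKa) = 10^(7.7 − 7.43) = 1.862; fraction as HOCl = 1/(1 + 1.862) = 0.3494.
(b) Free chlorine required for 2.47 ppm HOCl: 2.47 / 0.3494 = 7.069 ppm.
(b) FC to add: 7.069 − 0.1 = 6.969 mg/L as Cl₂.
(b) Cl₂ equivalent: 6.969 mg/L × 306,206 L = 2134 g.
(b) Product at 12.2% available Cl: 2134 / 0.122 = 17,490 g.
(b) Volume: 17,490 g ÷ 1.16 g/mL = 15,080 mL.

(a) 10.5 kg; (b) 15.1 L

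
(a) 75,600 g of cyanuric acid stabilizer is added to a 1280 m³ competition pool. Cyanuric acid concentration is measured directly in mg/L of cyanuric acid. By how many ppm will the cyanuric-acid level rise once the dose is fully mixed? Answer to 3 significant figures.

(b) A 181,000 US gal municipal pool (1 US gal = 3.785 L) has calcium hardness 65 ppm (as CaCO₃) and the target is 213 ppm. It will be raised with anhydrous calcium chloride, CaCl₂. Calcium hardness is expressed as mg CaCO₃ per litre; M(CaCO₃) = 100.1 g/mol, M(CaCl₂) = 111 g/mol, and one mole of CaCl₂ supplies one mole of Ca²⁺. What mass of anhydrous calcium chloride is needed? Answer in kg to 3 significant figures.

(a) 59.1 ppm; (b) 112 kg

(a) Volume: 1280 m³ = 1,280,000 L.
(a) Rise: 75,600 g / 1,280,000 L × 1000 = 59.06 mg/L.

(b) Volume: 181,000 US gal × 3.785 L/gal = 685,085 L.
(b) Hardness to add: (213 − 65) = 148 mg/L as CaCO₃ × 685,085 L = 101,400 g as CaCO₃.
(b) Moles of Ca²⁺ (1 mol Ca²⁺ ≡ 1 mol CaCO₃): 101,400 / 100.1 g/mol = 1013 mol.
(b) Mass of CaCl₂: 1013 × 111 = 112,400 g.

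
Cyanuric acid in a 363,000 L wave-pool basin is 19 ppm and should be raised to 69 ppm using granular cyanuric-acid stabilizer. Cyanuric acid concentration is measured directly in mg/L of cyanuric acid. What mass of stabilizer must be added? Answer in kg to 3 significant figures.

18.1 kg

CYA to add: (69 − 19) = 50 mg/L × 363,000 L = 18,150 g cyanuric acid.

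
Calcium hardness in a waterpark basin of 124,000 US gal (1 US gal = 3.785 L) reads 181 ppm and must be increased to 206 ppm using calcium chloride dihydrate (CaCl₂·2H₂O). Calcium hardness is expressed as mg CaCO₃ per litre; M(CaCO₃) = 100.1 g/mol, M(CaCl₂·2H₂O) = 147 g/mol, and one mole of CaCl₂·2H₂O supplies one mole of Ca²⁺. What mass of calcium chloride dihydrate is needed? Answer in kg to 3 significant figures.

17.2 kg

Volume: 124,000 US gal × 3.785 L/gal = 469,340 L.
Hardness to add: (206 − 181) = 25 mg/L as CaCO₃ × 469,340 L = 11,730 g as CaCO₃.
Moles of Ca²⁺ (1 mol Ca²⁺ ≡ 1 mol CaCO₃): 11,730 / 100.1 g/mol = 117.2 mol.
Mass of CaCl₂·2H₂O: 117.2 × 147 = 17,230 g.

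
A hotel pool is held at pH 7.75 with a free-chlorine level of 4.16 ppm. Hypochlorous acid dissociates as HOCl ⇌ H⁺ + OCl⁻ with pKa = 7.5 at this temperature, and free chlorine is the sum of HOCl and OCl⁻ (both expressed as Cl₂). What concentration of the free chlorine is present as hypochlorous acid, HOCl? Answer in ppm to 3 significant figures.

[OCl⁻]/[HOCl] = 10^(pH − pKa) = 10^(7.75 − 7.5) = 10^0.25 = 1.778.
Fraction as HOCl = 1 / (1 + 1.778) = 0.3599.
HOCl = 0.3599 × 4.16 ppm = 1.497 ppm.

1.50 ppm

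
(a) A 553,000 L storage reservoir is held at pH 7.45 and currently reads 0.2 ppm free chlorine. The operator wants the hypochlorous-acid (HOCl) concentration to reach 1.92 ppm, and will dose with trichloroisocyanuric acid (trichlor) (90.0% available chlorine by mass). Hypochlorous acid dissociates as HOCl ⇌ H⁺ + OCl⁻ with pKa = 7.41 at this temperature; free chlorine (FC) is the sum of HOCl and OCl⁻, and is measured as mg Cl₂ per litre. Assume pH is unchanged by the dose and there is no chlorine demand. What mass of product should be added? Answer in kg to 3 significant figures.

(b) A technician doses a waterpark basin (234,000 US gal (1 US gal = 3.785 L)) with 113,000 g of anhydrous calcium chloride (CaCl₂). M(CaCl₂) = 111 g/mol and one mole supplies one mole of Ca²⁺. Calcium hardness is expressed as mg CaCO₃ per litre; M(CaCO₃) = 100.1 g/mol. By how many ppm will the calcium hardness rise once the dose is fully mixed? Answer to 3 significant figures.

(a) 2.35 kg; (b) 115 ppm

(a) [OCl⁻]/[HOCl] = 10^(pH − pKa) = 10^(7.45 − 7.41) = 1.096; fraction as HOCl = 1/(1 + 1.096) = 0.477.
(a) Free chlorine required for 1.92 ppm HOCl: 1.92 / 0.477 = 4.025 ppm.
(a) FC to add: 4.025 − 0.2 = 3.825 mg/L as Cl₂.
(a) Cl₂ equivalent: 3.825 mg/L × 553,000 L = 2115 g.
(a) Product at 90.0% available Cl: 2115 / 0.9 = 2350 g.

(b) Volume: 234,000 US gal × 3.785 L/gal = 885,690 L.
(b) Moles of Ca²⁺: 113,000 g ÷ 111 g/mol = 1018 mol.
(b) As CaCO₃: 1018 mol × 100.1 g/mol = 101,900 g.
(b) Rise: 101,900 g / 885,690 L × 1000 = 115.1 mg/L.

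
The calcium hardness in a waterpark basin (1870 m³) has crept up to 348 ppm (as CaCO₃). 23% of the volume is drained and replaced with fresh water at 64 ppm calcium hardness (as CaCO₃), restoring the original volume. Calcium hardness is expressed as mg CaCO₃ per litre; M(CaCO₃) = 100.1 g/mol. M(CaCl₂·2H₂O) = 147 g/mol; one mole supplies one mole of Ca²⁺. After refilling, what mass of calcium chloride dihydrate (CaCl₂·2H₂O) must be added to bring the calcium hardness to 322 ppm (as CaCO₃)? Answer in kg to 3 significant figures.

108 kg

Volume: 1870 m³ = 1,870,000 L.
After draining 23% and refilling: 348 × 0.77 + 64 × 0.23 = 282.68 ppm.
Deficit to target: 322 − 282.68 = 39.32 mg/L.
As CaCO₃: 39.32 mg/L × 1,870,000 L = 73,530 g; ÷ 100.1 = 734.5 mol Ca²⁺.
Mass: 734.5 × 147 = 108,000 g.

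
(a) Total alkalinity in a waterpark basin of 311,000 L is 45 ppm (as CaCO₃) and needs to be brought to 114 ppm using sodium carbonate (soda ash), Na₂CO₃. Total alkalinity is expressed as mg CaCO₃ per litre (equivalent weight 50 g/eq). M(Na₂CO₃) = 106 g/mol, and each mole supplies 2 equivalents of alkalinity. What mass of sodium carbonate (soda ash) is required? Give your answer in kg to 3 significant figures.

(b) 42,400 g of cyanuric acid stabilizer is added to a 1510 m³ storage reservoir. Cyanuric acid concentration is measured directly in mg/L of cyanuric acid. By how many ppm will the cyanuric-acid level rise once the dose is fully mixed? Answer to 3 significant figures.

(a) Alkalinity to add: (114 − 45) = 69 mg/L as CaCO₃ × 311,000 L = 21,460 g as CaCO₃.
(a) Equivalents: 21,460 g ÷ 50 g/eq = 429.2 eq.
(a) Each mole of Na₂CO₃ supplies 2 eq, so 429.2 / 2 = 214.6 mol.
(a) Mass: 214.6 mol × 106 g/mol = 22,750 g.

(b) Volume: 1510 m³ = 1,510,000 L.
(b) Rise: 42,400 g / 1,510,000 L × 1000 = 28.08 mg/L.

(a) 22.7 kg; (b) 28.1 ppm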